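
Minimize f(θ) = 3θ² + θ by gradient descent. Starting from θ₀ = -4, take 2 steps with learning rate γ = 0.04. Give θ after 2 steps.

-2.3808

f′(θ) = 6θ + 1
θ₁ = -4 − 0.04·(-23) = -3.08
θ₂ = -3.08 − 0.04·(-17.48) = -2.3808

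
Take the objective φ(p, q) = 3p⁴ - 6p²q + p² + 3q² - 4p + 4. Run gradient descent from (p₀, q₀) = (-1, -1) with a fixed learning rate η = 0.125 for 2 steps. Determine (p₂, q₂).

∇φ = (12p³ - 12pq + 2p - 4, -6p² + 6q)
(p₁, q₁) = (-1, -1) − 0.125·(-30, -12) = (2.75, 0.5)
(p₂, q₂) = (2.75, 0.5) − 0.125·(234.5625, -42.375) = (-26.5703125, 5.796875)

(-26.5703125, 5.796875)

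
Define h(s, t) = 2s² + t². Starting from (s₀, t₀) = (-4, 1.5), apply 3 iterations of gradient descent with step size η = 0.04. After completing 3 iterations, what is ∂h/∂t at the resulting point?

2.336064

∇h = (4s, 2t)
(s₁, t₁) = (-4, 1.5) − 0.04·(-16, 3) = (-3.36, 1.38)
(s₂, t₂) = (-3.36, 1.38) − 0.04·(-13.44, 2.76) = (-2.8224, 1.2696)
(s₃, t₃) = (-2.8224, 1.2696) − 0.04·(-11.2896, 2.5392) = (-2.370816, 1.168032)
∂h/∂t at (-2.370816, 1.168032) = 2.336064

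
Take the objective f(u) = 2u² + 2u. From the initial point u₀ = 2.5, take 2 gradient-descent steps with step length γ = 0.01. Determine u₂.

2.2648

f′(u) = 4u + 2
u₁ = 2.5 − 0.01·12 = 2.38
u₂ = 2.38 − 0.01·11.52 = 2.2648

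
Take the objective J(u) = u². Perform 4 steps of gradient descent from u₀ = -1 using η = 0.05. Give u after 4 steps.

J′(u) = 2u
u₁ = -1 − 0.05·(-2) = -0.9
u₂ = -0.9 − 0.05·(-1.8) = -0.81
u₃ = -0.81 − 0.05·(-1.62) = -0.729
u₄ = -0.729 − 0.05·(-1.458) = -0.6561

-0.6561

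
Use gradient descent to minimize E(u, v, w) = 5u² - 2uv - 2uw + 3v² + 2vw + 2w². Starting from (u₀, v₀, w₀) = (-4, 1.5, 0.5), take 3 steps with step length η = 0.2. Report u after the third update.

∇E = (10u - 2v - 2w, -2u + 6v + 2w, -2u + 2v + 4w)
Step 1: at (-4, 1.5, 0.5), ∇E = (-44, 18, 13) → (-4, 1.5, 0.5) − 0.2·(-44, 18, 13) = (4.8, -2.1, -2.1)
Step 2: at (4.8, -2.1, -2.1), ∇E = (56.4, -26.4, -22.2) → (4.8, -2.1, -2.1) − 0.2·(56.4, -26.4, -22.2) = (-6.48, 3.18, 2.34)
Step 3: at (-6.48, 3.18, 2.34), ∇E = (-75.84, 36.72, 28.68) → (-6.48, 3.18, 2.34) − 0.2·(-75.84, 36.72, 28.68) = (8.688, -4.164, -3.396)
u = 8.688

8.688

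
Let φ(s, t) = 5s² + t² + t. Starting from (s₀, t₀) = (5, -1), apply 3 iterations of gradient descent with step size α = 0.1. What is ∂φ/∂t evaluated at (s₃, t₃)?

-0.512

∇φ = (10s, 2t + 1)
(s₁, t₁) = (5, -1) − 0.1·(50, -1) = (0, -0.9)
(s₂, t₂) = (0, -0.9) − 0.1·(0, -0.8) = (0, -0.82)
(s₃, t₃) = (0, -0.82) − 0.1·(0, -0.64) = (0, -0.756)
∂φ/∂t at (0, -0.756) = -0.512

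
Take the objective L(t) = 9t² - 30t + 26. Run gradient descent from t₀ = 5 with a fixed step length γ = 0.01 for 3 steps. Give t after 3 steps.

L′(t) = 18t - 30
Step 1: L′(5) = 60; t₁ = 5 − 0.01·60 = 4.4
Step 2: L′(4.4) = 49.2; t₂ = 4.4 − 0.01·49.2 = 3.908
Step 3: L′(3.908) = 40.344; t₃ = 3.908 − 0.01·40.344 = 3.50456

3.50456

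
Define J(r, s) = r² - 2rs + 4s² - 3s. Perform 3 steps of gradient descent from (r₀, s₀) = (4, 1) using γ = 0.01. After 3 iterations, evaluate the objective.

7.796786109552

∇J = (2r - 2s, -2r + 8s - 3)
Step 1: at (4, 1), ∇J = (6, -3) → (4, 1) − 0.01·(6, -3) = (3.94, 1.03)
Step 2: at (3.94, 1.03), ∇J = (5.82, -2.64) → (3.94, 1.03) − 0.01·(5.82, -2.64) = (3.8818, 1.0564)
Step 3: at (3.8818, 1.0564), ∇J = (5.6508, -2.3124) → (3.8818, 1.0564) − 0.01·(5.6508, -2.3124) = (3.825292, 1.079524)
J(3.825292, 1.079524) = 7.796786109552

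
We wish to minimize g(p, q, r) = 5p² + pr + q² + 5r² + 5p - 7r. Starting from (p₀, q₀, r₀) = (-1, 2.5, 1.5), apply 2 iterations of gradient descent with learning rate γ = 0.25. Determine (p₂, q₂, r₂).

∇g = (10p + r + 5, 2q, p + 10r - 7)
Step 1: at (-1, 2.5, 1.5), ∇g = (-3.5, 5, 7) → (-1, 2.5, 1.5) − 0.25·(-3.5, 5, 7) = (-0.125, 1.25, -0.25)
Step 2: at (-0.125, 1.25, -0.25), ∇g = (3.5, 2.5, -9.625) → (-0.125, 1.25, -0.25) − 0.25·(3.5, 2.5, -9.625) = (-1, 0.625, 2.15625)

(-1, 0.625, 2.15625)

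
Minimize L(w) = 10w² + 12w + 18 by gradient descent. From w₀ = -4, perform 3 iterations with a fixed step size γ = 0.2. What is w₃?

91.2

L′(w) = 20w + 12
w₁ = -4 − 0.2·(-68) = 9.6
w₂ = 9.6 − 0.2·204 = -31.2
w₃ = -31.2 − 0.2·(-612) = 91.2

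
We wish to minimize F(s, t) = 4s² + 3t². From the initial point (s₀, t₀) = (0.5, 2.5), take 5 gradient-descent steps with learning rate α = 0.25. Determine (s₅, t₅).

(-0.5, -0.078125)

∇F = (8s, 6t)
(s₁, t₁) = (0.5, 2.5) − 0.25·(4, 15) = (-0.5, -1.25)
(s₂, t₂) = (-0.5, -1.25) − 0.25·(-4, -7.5) = (0.5, 0.625)
(s₃, t₃) = (0.5, 0.625) − 0.25·(4, 3.75) = (-0.5, -0.3125)
(s₄, t₄) = (-0.5, -0.3125) − 0.25·(-4, -1.875) = (0.5, 0.15625)
(s₅, t₅) = (0.5, 0.15625) − 0.25·(4, 0.9375) = (-0.5, -0.078125)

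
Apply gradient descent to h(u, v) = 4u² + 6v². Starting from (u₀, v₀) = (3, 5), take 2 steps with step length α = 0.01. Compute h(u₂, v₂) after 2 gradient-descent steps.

115.74445056

∇h = (8u, 12v)
(u₁, v₁) = (3, 5) − 0.01·(24, 60) = (2.76, 4.4)
(u₂, v₂) = (2.76, 4.4) − 0.01·(22.08, 52.8) = (2.5392, 3.872)
h(2.5392, 3.872) = 115.74445056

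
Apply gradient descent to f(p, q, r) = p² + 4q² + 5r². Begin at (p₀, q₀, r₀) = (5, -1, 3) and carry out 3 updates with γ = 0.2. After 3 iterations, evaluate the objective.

46.353024

∇f = (2p, 8q, 10r)
(p₁, q₁, r₁) = (5, -1, 3) − 0.2·(10, -8, 30) = (3, 0.6, -3)
(p₂, q₂, r₂) = (3, 0.6, -3) − 0.2·(6, 4.8, -30) = (1.8, -0.36, 3)
(p₃, q₃, r₃) = (1.8, -0.36, 3) − 0.2·(3.6, -2.88, 30) = (1.08, 0.216, -3)
f(1.08, 0.216, -3) = 46.353024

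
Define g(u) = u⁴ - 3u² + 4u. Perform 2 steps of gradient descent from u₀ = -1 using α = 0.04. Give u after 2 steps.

g′(u) = 4u³ - 6u + 4
Step 1: g′(-1) = 6; u₁ = -1 − 0.04·6 = -1.24
Step 2: g′(-1.24) = 3.813504; u₂ = -1.24 − 0.04·3.813504 = -1.39254016

-1.39254016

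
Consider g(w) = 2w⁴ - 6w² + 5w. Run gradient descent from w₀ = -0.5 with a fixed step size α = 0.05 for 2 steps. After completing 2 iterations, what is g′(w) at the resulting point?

g′(w) = 8w³ - 12w + 5
w₁ = -0.5 − 0.05·10 = -1
w₂ = -1 − 0.05·9 = -1.45
g′(w) at (-1.45) = -1.989

-1.989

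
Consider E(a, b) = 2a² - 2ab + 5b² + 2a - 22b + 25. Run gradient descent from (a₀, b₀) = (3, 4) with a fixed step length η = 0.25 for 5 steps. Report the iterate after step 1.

(1.5, 1)

∇E = (4a - 2b + 2, -2a + 10b - 22)
Step 1: at (3, 4), ∇E = (6, 12) → (3, 4) − 0.25·(6, 12) = (1.5, 1)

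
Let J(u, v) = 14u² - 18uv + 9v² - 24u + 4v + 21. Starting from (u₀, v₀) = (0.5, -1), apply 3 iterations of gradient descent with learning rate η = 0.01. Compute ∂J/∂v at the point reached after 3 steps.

-11.828552

∇J = (28u - 18v - 24, -18u + 18v + 4)
(u₁, v₁) = (0.5, -1) − 0.01·(8, -23) = (0.42, -0.77)
(u₂, v₂) = (0.42, -0.77) − 0.01·(1.62, -17.42) = (0.4038, -0.5958)
(u₃, v₃) = (0.4038, -0.5958) − 0.01·(-1.9692, -13.9928) = (0.423492, -0.455872)
∂J/∂v at (0.423492, -0.455872) = -11.828552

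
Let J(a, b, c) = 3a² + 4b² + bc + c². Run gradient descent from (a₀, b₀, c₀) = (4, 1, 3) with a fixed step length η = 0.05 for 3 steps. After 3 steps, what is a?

1.372

∇J = (6a, 8b + c, b + 2c)
Step 1: at (4, 1, 3), ∇J = (24, 11, 7) → (4, 1, 3) − 0.05·(24, 11, 7) = (2.8, 0.45, 2.65)
Step 2: at (2.8, 0.45, 2.65), ∇J = (16.8, 6.25, 5.75) → (2.8, 0.45, 2.65) − 0.05·(16.8, 6.25, 5.75) = (1.96, 0.1375, 2.3625)
Step 3: at (1.96, 0.1375, 2.3625), ∇J = (11.76, 3.4625, 4.8625) → (1.96, 0.1375, 2.3625) − 0.05·(11.76, 3.4625, 4.8625) = (1.372, -0.035625, 2.119375)
a = 1.372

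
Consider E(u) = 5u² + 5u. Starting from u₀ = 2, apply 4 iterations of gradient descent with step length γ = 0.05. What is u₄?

-0.34375

E′(u) = 10u + 5
Step 1: E′(2) = 25; u₁ = 2 − 0.05·25 = 0.75
Step 2: E′(0.75) = 12.5; u₂ = 0.75 − 0.05·12.5 = 0.125
Step 3: E′(0.125) = 6.25; u₃ = 0.125 − 0.05·6.25 = -0.1875
Step 4: E′(-0.1875) = 3.125; u₄ = -0.1875 − 0.05·3.125 = -0.34375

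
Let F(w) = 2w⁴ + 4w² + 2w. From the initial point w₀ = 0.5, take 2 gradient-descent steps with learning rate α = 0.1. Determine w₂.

F′(w) = 8w³ + 8w + 2
Step 1: F′(0.5) = 7; w₁ = 0.5 − 0.1·7 = -0.2
Step 2: F′(-0.2) = 0.336; w₂ = -0.2 − 0.1·0.336 = -0.2336

-0.2336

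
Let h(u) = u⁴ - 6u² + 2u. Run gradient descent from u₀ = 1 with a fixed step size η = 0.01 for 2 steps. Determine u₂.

1.11955936

h′(u) = 4u³ - 12u + 2
u₁ = 1 − 0.01·(-6) = 1.06
u₂ = 1.06 − 0.01·(-5.955936) = 1.11955936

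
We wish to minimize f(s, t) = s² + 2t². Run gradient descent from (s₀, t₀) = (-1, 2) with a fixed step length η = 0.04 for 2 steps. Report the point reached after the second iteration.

∇f = (2s, 4t)
(s₁, t₁) = (-1, 2) − 0.04·(-2, 8) = (-0.92, 1.68)
(s₂, t₂) = (-0.92, 1.68) − 0.04·(-1.84, 6.72) = (-0.8464, 1.4112)

(-0.8464, 1.4112)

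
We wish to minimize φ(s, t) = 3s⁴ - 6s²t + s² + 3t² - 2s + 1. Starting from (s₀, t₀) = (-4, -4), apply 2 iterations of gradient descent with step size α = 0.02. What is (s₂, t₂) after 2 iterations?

∇φ = (12s³ - 12st + 2s - 2, -6s² + 6t)
Step 1: at (-4, -4), ∇φ = (-970, -120) → (-4, -4) − 0.02·(-970, -120) = (15.4, -1.6)
Step 2: at (15.4, -1.6), ∇φ = (44151.648, -1432.56) → (15.4, -1.6) − 0.02·(44151.648, -1432.56) = (-867.63296, 27.0512)

(-867.63296, 27.0512)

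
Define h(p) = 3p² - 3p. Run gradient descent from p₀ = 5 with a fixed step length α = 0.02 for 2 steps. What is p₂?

h′(p) = 6p - 3
p₁ = 5 − 0.02·27 = 4.46
p₂ = 4.46 − 0.02·23.76 = 3.9848

3.9848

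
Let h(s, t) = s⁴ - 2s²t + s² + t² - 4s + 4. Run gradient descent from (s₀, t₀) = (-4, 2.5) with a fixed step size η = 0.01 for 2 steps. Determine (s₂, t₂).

∇h = (4s³ - 4st + 2s - 4, -2s² + 2t)
(s₁, t₁) = (-4, 2.5) − 0.01·(-228, -27) = (-1.72, 2.77)
(s₂, t₂) = (-1.72, 2.77) − 0.01·(-8.736192, -0.3768) = (-1.63263808, 2.773768)

(-1.63263808, 2.773768)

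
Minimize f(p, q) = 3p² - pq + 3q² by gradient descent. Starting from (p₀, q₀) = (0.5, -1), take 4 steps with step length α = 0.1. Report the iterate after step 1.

∇f = (6p - q, -p + 6q)
(p₁, q₁) = (0.5, -1) − 0.1·(4, -6.5) = (0.1, -0.35)

(0.1, -0.35)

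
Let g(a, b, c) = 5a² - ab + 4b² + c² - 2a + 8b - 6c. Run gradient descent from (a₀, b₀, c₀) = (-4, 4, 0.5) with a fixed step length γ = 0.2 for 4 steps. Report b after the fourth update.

2.2112

∇g = (10a - b - 2, -a + 8b + 8, 2c - 6)
(a₁, b₁, c₁) = (-4, 4, 0.5) − 0.2·(-46, 44, -5) = (5.2, -4.8, 1.5)
(a₂, b₂, c₂) = (5.2, -4.8, 1.5) − 0.2·(54.8, -35.6, -3) = (-5.76, 2.32, 2.1)
(a₃, b₃, c₃) = (-5.76, 2.32, 2.1) − 0.2·(-61.92, 32.32, -1.8) = (6.624, -4.144, 2.46)
(a₄, b₄, c₄) = (6.624, -4.144, 2.46) − 0.2·(68.384, -31.776, -1.08) = (-7.0528, 2.2112, 2.676)
b = 2.2112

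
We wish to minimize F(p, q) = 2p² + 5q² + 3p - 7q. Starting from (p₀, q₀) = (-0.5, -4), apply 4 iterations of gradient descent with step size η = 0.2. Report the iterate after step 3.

(-0.748, 5.4)

∇F = (4p + 3, 10q - 7)
(p₁, q₁) = (-0.5, -4) − 0.2·(1, -47) = (-0.7, 5.4)
(p₂, q₂) = (-0.7, 5.4) − 0.2·(0.2, 47) = (-0.74, -4)
(p₃, q₃) = (-0.74, -4) − 0.2·(0.04, -47) = (-0.748, 5.4)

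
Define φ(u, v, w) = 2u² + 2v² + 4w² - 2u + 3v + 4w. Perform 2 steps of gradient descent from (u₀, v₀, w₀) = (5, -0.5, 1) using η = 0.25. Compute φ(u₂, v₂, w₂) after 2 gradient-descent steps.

∇φ = (4u - 2, 4v + 3, 8w + 4)
Step 1: at (5, -0.5, 1), ∇φ = (18, 1, 12) → (5, -0.5, 1) − 0.25·(18, 1, 12) = (0.5, -0.75, -2)
Step 2: at (0.5, -0.75, -2), ∇φ = (0, 0, -12) → (0.5, -0.75, -2) − 0.25·(0, 0, -12) = (0.5, -0.75, 1)
φ(0.5, -0.75, 1) = 6.375

6.375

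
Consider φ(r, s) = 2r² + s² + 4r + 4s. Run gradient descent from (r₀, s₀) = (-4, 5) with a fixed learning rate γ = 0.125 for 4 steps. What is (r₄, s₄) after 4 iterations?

(-1.1875, 0.21484375)

∇φ = (4r + 4, 2s + 4)
(r₁, s₁) = (-4, 5) − 0.125·(-12, 14) = (-2.5, 3.25)
(r₂, s₂) = (-2.5, 3.25) − 0.125·(-6, 10.5) = (-1.75, 1.9375)
(r₃, s₃) = (-1.75, 1.9375) − 0.125·(-3, 7.875) = (-1.375, 0.953125)
(r₄, s₄) = (-1.375, 0.953125) − 0.125·(-1.5, 5.90625) = (-1.1875, 0.21484375)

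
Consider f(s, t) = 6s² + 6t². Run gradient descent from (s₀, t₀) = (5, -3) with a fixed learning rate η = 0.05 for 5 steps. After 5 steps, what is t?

-0.03072

∇f = (12s, 12t)
(s₁, t₁) = (5, -3) − 0.05·(60, -36) = (2, -1.2)
(s₂, t₂) = (2, -1.2) − 0.05·(24, -14.4) = (0.8, -0.48)
(s₃, t₃) = (0.8, -0.48) − 0.05·(9.6, -5.76) = (0.32, -0.192)
(s₄, t₄) = (0.32, -0.192) − 0.05·(3.84, -2.304) = (0.128, -0.0768)
(s₅, t₅) = (0.128, -0.0768) − 0.05·(1.536, -0.9216) = (0.0512, -0.03072)
t = -0.03072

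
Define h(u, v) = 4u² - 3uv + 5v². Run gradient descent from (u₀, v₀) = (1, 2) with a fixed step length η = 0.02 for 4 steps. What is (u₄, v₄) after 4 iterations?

∇h = (8u - 3v, -3u + 10v)
(u₁, v₁) = (1, 2) − 0.02·(2, 17) = (0.96, 1.66)
(u₂, v₂) = (0.96, 1.66) − 0.02·(2.7, 13.72) = (0.906, 1.3856)
(u₃, v₃) = (0.906, 1.3856) − 0.02·(3.0912, 11.138) = (0.844176, 1.16284)
(u₄, v₄) = (0.844176, 1.16284) − 0.02·(3.264888, 9.095872) = (0.77887824, 0.98092256)

(0.77887824, 0.98092256)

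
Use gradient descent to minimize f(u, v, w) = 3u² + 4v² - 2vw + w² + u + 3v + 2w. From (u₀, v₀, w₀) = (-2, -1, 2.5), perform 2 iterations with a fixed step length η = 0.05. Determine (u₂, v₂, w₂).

(-1.065, -0.245, 1.695)

∇f = (6u + 1, 8v - 2w + 3, -2v + 2w + 2)
(u₁, v₁, w₁) = (-2, -1, 2.5) − 0.05·(-11, -10, 9) = (-1.45, -0.5, 2.05)
(u₂, v₂, w₂) = (-1.45, -0.5, 2.05) − 0.05·(-7.7, -5.1, 7.1) = (-1.065, -0.245, 1.695)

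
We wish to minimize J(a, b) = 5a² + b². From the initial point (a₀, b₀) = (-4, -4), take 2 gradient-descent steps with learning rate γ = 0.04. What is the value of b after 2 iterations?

-3.3856

∇J = (10a, 2b)
Step 1: at (-4, -4), ∇J = (-40, -8) → (-4, -4) − 0.04·(-40, -8) = (-2.4, -3.68)
Step 2: at (-2.4, -3.68), ∇J = (-24, -7.36) → (-2.4, -3.68) − 0.04·(-24, -7.36) = (-1.44, -3.3856)
b = -3.3856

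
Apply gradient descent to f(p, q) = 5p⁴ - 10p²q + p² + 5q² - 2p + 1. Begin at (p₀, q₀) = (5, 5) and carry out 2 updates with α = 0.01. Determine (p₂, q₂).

∇f = (20p³ - 20pq + 2p - 2, -10p² + 10q)
Step 1: at (5, 5), ∇f = (2008, -200) → (5, 5) − 0.01·(2008, -200) = (-15.08, 7)
Step 2: at (-15.08, 7), ∇f = (-66506.73024, -2204.064) → (-15.08, 7) − 0.01·(-66506.73024, -2204.064) = (649.9873024, 29.04064)

(649.9873024, 29.04064)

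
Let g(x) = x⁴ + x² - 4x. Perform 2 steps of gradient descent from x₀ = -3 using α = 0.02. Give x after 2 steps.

-0.51342848

g′(x) = 4x³ + 2x - 4
Step 1: g′(-3) = -118; x₁ = -3 − 0.02·(-118) = -0.64
Step 2: g′(-0.64) = -6.328576; x₂ = -0.64 − 0.02·(-6.328576) = -0.51342848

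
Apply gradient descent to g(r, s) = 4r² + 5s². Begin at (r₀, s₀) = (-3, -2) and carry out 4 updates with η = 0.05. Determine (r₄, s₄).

∇g = (8r, 10s)
Step 1: at (-3, -2), ∇g = (-24, -20) → (-3, -2) − 0.05·(-24, -20) = (-1.8, -1)
Step 2: at (-1.8, -1), ∇g = (-14.4, -10) → (-1.8, -1) − 0.05·(-14.4, -10) = (-1.08, -0.5)
Step 3: at (-1.08, -0.5), ∇g = (-8.64, -5) → (-1.08, -0.5) − 0.05·(-8.64, -5) = (-0.648, -0.25)
Step 4: at (-0.648, -0.25), ∇g = (-5.184, -2.5) → (-0.648, -0.25) − 0.05·(-5.184, -2.5) = (-0.3888, -0.125)

(-0.3888, -0.125)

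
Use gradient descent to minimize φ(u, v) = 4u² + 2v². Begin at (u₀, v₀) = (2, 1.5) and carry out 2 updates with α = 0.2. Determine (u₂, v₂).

(0.72, 0.06)

∇φ = (8u, 4v)
Step 1: at (2, 1.5), ∇φ = (16, 6) → (2, 1.5) − 0.2·(16, 6) = (-1.2, 0.3)
Step 2: at (-1.2, 0.3), ∇φ = (-9.6, 1.2) → (-1.2, 0.3) − 0.2·(-9.6, 1.2) = (0.72, 0.06)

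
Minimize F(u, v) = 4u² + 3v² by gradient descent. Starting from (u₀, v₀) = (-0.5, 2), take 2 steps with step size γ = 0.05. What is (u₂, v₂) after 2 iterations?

(-0.18, 0.98)

∇F = (8u, 6v)
Step 1: at (-0.5, 2), ∇F = (-4, 12) → (-0.5, 2) − 0.05·(-4, 12) = (-0.3, 1.4)
Step 2: at (-0.3, 1.4), ∇F = (-2.4, 8.4) → (-0.3, 1.4) − 0.05·(-2.4, 8.4) = (-0.18, 0.98)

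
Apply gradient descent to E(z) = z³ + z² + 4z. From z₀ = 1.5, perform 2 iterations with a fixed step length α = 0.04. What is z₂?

0.6057

E′(z) = 3z² + 2z + 4
z₁ = 1.5 − 0.04·13.75 = 0.95
z₂ = 0.95 − 0.04·8.6075 = 0.6057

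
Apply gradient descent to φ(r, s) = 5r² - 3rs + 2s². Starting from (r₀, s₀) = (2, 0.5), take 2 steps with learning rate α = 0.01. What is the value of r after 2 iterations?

1.6497

∇φ = (10r - 3s, -3r + 4s)
(r₁, s₁) = (2, 0.5) − 0.01·(18.5, -4) = (1.815, 0.54)
(r₂, s₂) = (1.815, 0.54) − 0.01·(16.53, -3.285) = (1.6497, 0.57285)
r = 1.6497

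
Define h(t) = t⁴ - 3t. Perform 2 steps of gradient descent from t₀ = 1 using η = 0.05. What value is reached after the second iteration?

0.928525

h′(t) = 4t³ - 3
t₁ = 1 − 0.05·1 = 0.95
t₂ = 0.95 − 0.05·0.4295 = 0.928525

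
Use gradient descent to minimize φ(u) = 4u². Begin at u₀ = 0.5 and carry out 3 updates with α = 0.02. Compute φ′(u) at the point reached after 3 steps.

2.370816

φ′(u) = 8u
u₁ = 0.5 − 0.02·4 = 0.42
u₂ = 0.42 − 0.02·3.36 = 0.3528
u₃ = 0.3528 − 0.02·2.8224 = 0.296352
φ′(u) at (0.296352) = 2.370816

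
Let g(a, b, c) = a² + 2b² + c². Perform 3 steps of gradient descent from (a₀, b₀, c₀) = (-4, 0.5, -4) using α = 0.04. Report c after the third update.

∇g = (2a, 4b, 2c)
Step 1: at (-4, 0.5, -4), ∇g = (-8, 2, -8) → (-4, 0.5, -4) − 0.04·(-8, 2, -8) = (-3.68, 0.42, -3.68)
Step 2: at (-3.68, 0.42, -3.68), ∇g = (-7.36, 1.68, -7.36) → (-3.68, 0.42, -3.68) − 0.04·(-7.36, 1.68, -7.36) = (-3.3856, 0.3528, -3.3856)
Step 3: at (-3.3856, 0.3528, -3.3856), ∇g = (-6.7712, 1.4112, -6.7712) → (-3.3856, 0.3528, -3.3856) − 0.04·(-6.7712, 1.4112, -6.7712) = (-3.114752, 0.296352, -3.114752)
c = -3.114752

-3.114752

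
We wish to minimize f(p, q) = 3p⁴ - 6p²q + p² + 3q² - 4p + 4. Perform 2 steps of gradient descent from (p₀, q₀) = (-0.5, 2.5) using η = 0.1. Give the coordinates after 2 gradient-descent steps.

(0.40945, 1.5535)

∇f = (12p³ - 12pq + 2p - 4, -6p² + 6q)
(p₁, q₁) = (-0.5, 2.5) − 0.1·(8.5, 13.5) = (-1.35, 1.15)
(p₂, q₂) = (-1.35, 1.15) − 0.1·(-17.5945, -4.035) = (0.40945, 1.5535)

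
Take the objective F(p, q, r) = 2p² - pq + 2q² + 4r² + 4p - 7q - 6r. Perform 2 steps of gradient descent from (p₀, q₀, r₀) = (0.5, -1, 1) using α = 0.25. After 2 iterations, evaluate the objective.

∇F = (4p - q + 4, -p + 4q - 7, 8r - 6)
(p₁, q₁, r₁) = (0.5, -1, 1) − 0.25·(7, -11.5, 2) = (-1.25, 1.875, 0.5)
(p₂, q₂, r₂) = (-1.25, 1.875, 0.5) − 0.25·(-2.875, 1.75, -2) = (-0.53125, 1.4375, 1)
F(-0.53125, 1.4375, 1) = -8.7265625

-8.7265625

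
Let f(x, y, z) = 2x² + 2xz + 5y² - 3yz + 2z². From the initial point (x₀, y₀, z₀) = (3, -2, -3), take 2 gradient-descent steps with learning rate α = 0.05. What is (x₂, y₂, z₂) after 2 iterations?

(2.46, -1.175, -2.8875)

∇f = (4x + 2z, 10y - 3z, 2x - 3y + 4z)
Step 1: at (3, -2, -3), ∇f = (6, -11, 0) → (3, -2, -3) − 0.05·(6, -11, 0) = (2.7, -1.45, -3)
Step 2: at (2.7, -1.45, -3), ∇f = (4.8, -5.5, -2.25) → (2.7, -1.45, -3) − 0.05·(4.8, -5.5, -2.25) = (2.46, -1.175, -2.8875)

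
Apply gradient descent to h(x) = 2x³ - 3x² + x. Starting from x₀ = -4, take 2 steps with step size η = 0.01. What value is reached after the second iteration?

-7.161246

h′(x) = 6x² - 6x + 1
Step 1: h′(-4) = 121; x₁ = -4 − 0.01·121 = -5.21
Step 2: h′(-5.21) = 195.1246; x₂ = -5.21 − 0.01·195.1246 = -7.161246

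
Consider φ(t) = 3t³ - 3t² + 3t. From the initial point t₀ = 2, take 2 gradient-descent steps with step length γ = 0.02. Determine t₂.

1.191512

φ′(t) = 9t² - 6t + 3
t₁ = 2 − 0.02·27 = 1.46
t₂ = 1.46 − 0.02·13.4244 = 1.191512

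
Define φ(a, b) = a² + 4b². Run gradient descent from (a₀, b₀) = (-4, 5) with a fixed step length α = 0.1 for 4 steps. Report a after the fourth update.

-1.6384

∇φ = (2a, 8b)
Step 1: at (-4, 5), ∇φ = (-8, 40) → (-4, 5) − 0.1·(-8, 40) = (-3.2, 1)
Step 2: at (-3.2, 1), ∇φ = (-6.4, 8) → (-3.2, 1) − 0.1·(-6.4, 8) = (-2.56, 0.2)
Step 3: at (-2.56, 0.2), ∇φ = (-5.12, 1.6) → (-2.56, 0.2) − 0.1·(-5.12, 1.6) = (-2.048, 0.04)
Step 4: at (-2.048, 0.04), ∇φ = (-4.096, 0.32) → (-2.048, 0.04) − 0.1·(-4.096, 0.32) = (-1.6384, 0.008)
a = -1.6384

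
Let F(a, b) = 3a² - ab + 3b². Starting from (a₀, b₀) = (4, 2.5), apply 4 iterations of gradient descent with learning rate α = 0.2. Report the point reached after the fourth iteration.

(0.0192, -0.0192)

∇F = (6a - b, -a + 6b)
(a₁, b₁) = (4, 2.5) − 0.2·(21.5, 11) = (-0.3, 0.3)
(a₂, b₂) = (-0.3, 0.3) − 0.2·(-2.1, 2.1) = (0.12, -0.12)
(a₃, b₃) = (0.12, -0.12) − 0.2·(0.84, -0.84) = (-0.048, 0.048)
(a₄, b₄) = (-0.048, 0.048) − 0.2·(-0.336, 0.336) = (0.0192, -0.0192)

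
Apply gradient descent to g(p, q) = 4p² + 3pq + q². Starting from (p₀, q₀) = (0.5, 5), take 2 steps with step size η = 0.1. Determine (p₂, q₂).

∇g = (8p + 3q, 3p + 2q)
(p₁, q₁) = (0.5, 5) − 0.1·(19, 11.5) = (-1.4, 3.85)
(p₂, q₂) = (-1.4, 3.85) − 0.1·(0.35, 3.5) = (-1.435, 3.5)

(-1.435, 3.5)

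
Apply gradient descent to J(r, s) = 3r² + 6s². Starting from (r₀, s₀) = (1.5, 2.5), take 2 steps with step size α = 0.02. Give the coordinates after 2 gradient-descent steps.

(1.1616, 1.444)

∇J = (6r, 12s)
(r₁, s₁) = (1.5, 2.5) − 0.02·(9, 30) = (1.32, 1.9)
(r₂, s₂) = (1.32, 1.9) − 0.02·(7.92, 22.8) = (1.1616, 1.444)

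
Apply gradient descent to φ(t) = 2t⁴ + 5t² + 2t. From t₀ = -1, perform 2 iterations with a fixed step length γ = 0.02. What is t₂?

φ′(t) = 8t³ + 10t + 2
t₁ = -1 − 0.02·(-16) = -0.68
t₂ = -0.68 − 0.02·(-7.315456) = -0.53369088

-0.53369088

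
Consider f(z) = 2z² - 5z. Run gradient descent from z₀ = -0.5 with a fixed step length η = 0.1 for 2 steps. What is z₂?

0.62

f′(z) = 4z - 5
Step 1: f′(-0.5) = -7; z₁ = -0.5 − 0.1·(-7) = 0.2
Step 2: f′(0.2) = -4.2; z₂ = 0.2 − 0.1·(-4.2) = 0.62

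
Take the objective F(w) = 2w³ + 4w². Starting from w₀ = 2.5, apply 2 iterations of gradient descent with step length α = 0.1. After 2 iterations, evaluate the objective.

-487.03093359375

F′(w) = 6w² + 8w
w₁ = 2.5 − 0.1·57.5 = -3.25
w₂ = -3.25 − 0.1·37.375 = -6.9875
F(-6.9875) = -487.03093359375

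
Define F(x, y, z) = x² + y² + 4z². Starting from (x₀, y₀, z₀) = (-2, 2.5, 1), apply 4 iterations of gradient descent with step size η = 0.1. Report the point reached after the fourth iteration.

(-0.8192, 1.024, 0.0016)

∇F = (2x, 2y, 8z)
(x₁, y₁, z₁) = (-2, 2.5, 1) − 0.1·(-4, 5, 8) = (-1.6, 2, 0.2)
(x₂, y₂, z₂) = (-1.6, 2, 0.2) − 0.1·(-3.2, 4, 1.6) = (-1.28, 1.6, 0.04)
(x₃, y₃, z₃) = (-1.28, 1.6, 0.04) − 0.1·(-2.56, 3.2, 0.32) = (-1.024, 1.28, 0.008)
(x₄, y₄, z₄) = (-1.024, 1.28, 0.008) − 0.1·(-2.048, 2.56, 0.064) = (-0.8192, 1.024, 0.0016)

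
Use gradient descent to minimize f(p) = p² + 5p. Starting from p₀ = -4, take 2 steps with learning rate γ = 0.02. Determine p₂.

-3.8824

f′(p) = 2p + 5
p₁ = -4 − 0.02·(-3) = -3.94
p₂ = -3.94 − 0.02·(-2.88) = -3.8824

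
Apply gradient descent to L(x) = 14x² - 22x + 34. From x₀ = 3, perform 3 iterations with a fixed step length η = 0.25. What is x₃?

-477.5

L′(x) = 28x - 22
x₁ = 3 − 0.25·62 = -12.5
x₂ = -12.5 − 0.25·(-372) = 80.5
x₃ = 80.5 − 0.25·2232 = -477.5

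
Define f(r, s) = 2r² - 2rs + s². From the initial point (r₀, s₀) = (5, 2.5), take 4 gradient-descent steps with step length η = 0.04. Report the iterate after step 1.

∇f = (4r - 2s, -2r + 2s)
(r₁, s₁) = (5, 2.5) − 0.04·(15, -5) = (4.4, 2.7)

(4.4, 2.7)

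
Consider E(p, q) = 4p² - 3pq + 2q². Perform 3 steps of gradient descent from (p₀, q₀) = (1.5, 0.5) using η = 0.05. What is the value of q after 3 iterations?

0.6188125

∇E = (8p - 3q, -3p + 4q)
(p₁, q₁) = (1.5, 0.5) − 0.05·(10.5, -2.5) = (0.975, 0.625)
(p₂, q₂) = (0.975, 0.625) − 0.05·(5.925, -0.425) = (0.67875, 0.64625)
(p₃, q₃) = (0.67875, 0.64625) − 0.05·(3.49125, 0.54875) = (0.5041875, 0.6188125)
q = 0.6188125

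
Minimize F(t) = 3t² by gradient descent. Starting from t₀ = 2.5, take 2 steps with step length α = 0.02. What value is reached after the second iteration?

1.936

F′(t) = 6t
t₁ = 2.5 − 0.02·15 = 2.2
t₂ = 2.2 − 0.02·13.2 = 1.936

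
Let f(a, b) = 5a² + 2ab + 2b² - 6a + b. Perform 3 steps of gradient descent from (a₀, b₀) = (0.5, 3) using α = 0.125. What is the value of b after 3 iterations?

0.0234375

∇f = (10a + 2b - 6, 2a + 4b + 1)
Step 1: at (0.5, 3), ∇f = (5, 14) → (0.5, 3) − 0.125·(5, 14) = (-0.125, 1.25)
Step 2: at (-0.125, 1.25), ∇f = (-4.75, 5.75) → (-0.125, 1.25) − 0.125·(-4.75, 5.75) = (0.46875, 0.53125)
Step 3: at (0.46875, 0.53125), ∇f = (-0.25, 4.0625) → (0.46875, 0.53125) − 0.125·(-0.25, 4.0625) = (0.5, 0.0234375)
b = 0.0234375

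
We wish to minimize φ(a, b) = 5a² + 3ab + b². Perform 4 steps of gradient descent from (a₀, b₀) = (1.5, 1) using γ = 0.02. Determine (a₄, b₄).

∇φ = (10a + 3b, 3a + 2b)
Step 1: at (1.5, 1), ∇φ = (18, 6.5) → (1.5, 1) − 0.02·(18, 6.5) = (1.14, 0.87)
Step 2: at (1.14, 0.87), ∇φ = (14.01, 5.16) → (1.14, 0.87) − 0.02·(14.01, 5.16) = (0.8598, 0.7668)
Step 3: at (0.8598, 0.7668), ∇φ = (10.8984, 4.113) → (0.8598, 0.7668) − 0.02·(10.8984, 4.113) = (0.641832, 0.68454)
Step 4: at (0.641832, 0.68454), ∇φ = (8.47194, 3.294576) → (0.641832, 0.68454) − 0.02·(8.47194, 3.294576) = (0.4723932, 0.61864848)

(0.4723932, 0.61864848)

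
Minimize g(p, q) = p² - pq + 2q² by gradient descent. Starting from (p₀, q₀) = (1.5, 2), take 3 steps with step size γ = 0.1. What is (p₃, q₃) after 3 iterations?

∇g = (2p - q, -p + 4q)
(p₁, q₁) = (1.5, 2) − 0.1·(1, 6.5) = (1.4, 1.35)
(p₂, q₂) = (1.4, 1.35) − 0.1·(1.45, 4) = (1.255, 0.95)
(p₃, q₃) = (1.255, 0.95) − 0.1·(1.56, 2.545) = (1.099, 0.6955)

(1.099, 0.6955)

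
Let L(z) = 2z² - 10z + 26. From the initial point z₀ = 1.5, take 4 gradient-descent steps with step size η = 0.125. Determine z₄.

2.4375

L′(z) = 4z - 10
Step 1: L′(1.5) = -4; z₁ = 1.5 − 0.125·(-4) = 2
Step 2: L′(2) = -2; z₂ = 2 − 0.125·(-2) = 2.25
Step 3: L′(2.25) = -1; z₃ = 2.25 − 0.125·(-1) = 2.375
Step 4: L′(2.375) = -0.5; z₄ = 2.375 − 0.125·(-0.5) = 2.4375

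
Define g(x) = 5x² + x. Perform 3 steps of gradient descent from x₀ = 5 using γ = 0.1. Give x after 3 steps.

-0.1

g′(x) = 10x + 1
x₁ = 5 − 0.1·51 = -0.1
x₂ = -0.1 − 0.1·0 = -0.1
x₃ = -0.1 − 0.1·0 = -0.1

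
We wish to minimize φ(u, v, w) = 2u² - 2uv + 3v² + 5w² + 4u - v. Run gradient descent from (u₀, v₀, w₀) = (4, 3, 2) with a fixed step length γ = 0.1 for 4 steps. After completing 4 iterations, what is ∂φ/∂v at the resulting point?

2.4

∇φ = (4u - 2v + 4, -2u + 6v - 1, 10w)
(u₁, v₁, w₁) = (4, 3, 2) − 0.1·(14, 9, 20) = (2.6, 2.1, 0)
(u₂, v₂, w₂) = (2.6, 2.1, 0) − 0.1·(10.2, 6.4, 0) = (1.58, 1.46, 0)
(u₃, v₃, w₃) = (1.58, 1.46, 0) − 0.1·(7.4, 4.6, 0) = (0.84, 1, 0)
(u₄, v₄, w₄) = (0.84, 1, 0) − 0.1·(5.36, 3.32, 0) = (0.304, 0.668, 0)
∂φ/∂v at (0.304, 0.668, 0) = 2.4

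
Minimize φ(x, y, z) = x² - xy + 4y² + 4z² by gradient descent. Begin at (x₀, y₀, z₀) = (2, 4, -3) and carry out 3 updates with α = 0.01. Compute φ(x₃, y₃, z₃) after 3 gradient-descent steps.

∇φ = (2x - y, -x + 8y, 8z)
(x₁, y₁, z₁) = (2, 4, -3) − 0.01·(0, 30, -24) = (2, 3.7, -2.76)
(x₂, y₂, z₂) = (2, 3.7, -2.76) − 0.01·(0.3, 27.6, -22.08) = (1.997, 3.424, -2.5392)
(x₃, y₃, z₃) = (1.997, 3.424, -2.5392) − 0.01·(0.57, 25.395, -20.3136) = (1.9913, 3.17005, -2.336064)
φ(1.9913, 3.17005, -2.336064) = 59.678403183384

59.678403183384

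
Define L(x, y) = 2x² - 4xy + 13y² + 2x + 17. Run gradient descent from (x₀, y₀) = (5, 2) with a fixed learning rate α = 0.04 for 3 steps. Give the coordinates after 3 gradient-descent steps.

(3.191488, 0.575104)

∇L = (4x - 4y + 2, -4x + 26y)
Step 1: at (5, 2), ∇L = (14, 32) → (5, 2) − 0.04·(14, 32) = (4.44, 0.72)
Step 2: at (4.44, 0.72), ∇L = (16.88, 0.96) → (4.44, 0.72) − 0.04·(16.88, 0.96) = (3.7648, 0.6816)
Step 3: at (3.7648, 0.6816), ∇L = (14.3328, 2.6624) → (3.7648, 0.6816) − 0.04·(14.3328, 2.6624) = (3.191488, 0.575104)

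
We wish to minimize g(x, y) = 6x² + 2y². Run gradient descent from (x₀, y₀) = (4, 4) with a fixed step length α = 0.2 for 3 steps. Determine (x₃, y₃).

∇g = (12x, 4y)
(x₁, y₁) = (4, 4) − 0.2·(48, 16) = (-5.6, 0.8)
(x₂, y₂) = (-5.6, 0.8) − 0.2·(-67.2, 3.2) = (7.84, 0.16)
(x₃, y₃) = (7.84, 0.16) − 0.2·(94.08, 0.64) = (-10.976, 0.032)

(-10.976, 0.032)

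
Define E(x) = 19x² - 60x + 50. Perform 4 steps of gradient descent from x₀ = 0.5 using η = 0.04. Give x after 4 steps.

E′(x) = 38x - 60
Step 1: E′(0.5) = -41; x₁ = 0.5 − 0.04·(-41) = 2.14
Step 2: E′(2.14) = 21.32; x₂ = 2.14 − 0.04·21.32 = 1.2872
Step 3: E′(1.2872) = -11.0864; x₃ = 1.2872 − 0.04·(-11.0864) = 1.730656
Step 4: E′(1.730656) = 5.764928; x₄ = 1.730656 − 0.04·5.764928 = 1.50005888

1.50005888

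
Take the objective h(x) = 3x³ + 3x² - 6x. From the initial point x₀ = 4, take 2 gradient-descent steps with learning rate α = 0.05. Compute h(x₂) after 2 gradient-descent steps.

-2753.754151165875

h′(x) = 9x² + 6x - 6
Step 1: h′(4) = 162; x₁ = 4 − 0.05·162 = -4.1
Step 2: h′(-4.1) = 120.69; x₂ = -4.1 − 0.05·120.69 = -10.1345
h(-10.1345) = -2753.754151165875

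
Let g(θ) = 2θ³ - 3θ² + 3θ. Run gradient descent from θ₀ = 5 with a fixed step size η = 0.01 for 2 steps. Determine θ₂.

g′(θ) = 6θ² - 6θ + 3
Step 1: g′(5) = 123; θ₁ = 5 − 0.01·123 = 3.77
Step 2: g′(3.77) = 65.6574; θ₂ = 3.77 − 0.01·65.6574 = 3.113426

3.113426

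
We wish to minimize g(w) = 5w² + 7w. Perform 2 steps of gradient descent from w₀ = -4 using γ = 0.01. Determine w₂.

-3.373

g′(w) = 10w + 7
Step 1: g′(-4) = -33; w₁ = -4 − 0.01·(-33) = -3.67
Step 2: g′(-3.67) = -29.7; w₂ = -3.67 − 0.01·(-29.7) = -3.373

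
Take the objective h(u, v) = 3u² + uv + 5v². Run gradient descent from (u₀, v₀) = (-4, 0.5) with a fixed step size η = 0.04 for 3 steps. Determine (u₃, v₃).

∇h = (6u + v, u + 10v)
(u₁, v₁) = (-4, 0.5) − 0.04·(-23.5, 1) = (-3.06, 0.46)
(u₂, v₂) = (-3.06, 0.46) − 0.04·(-17.9, 1.54) = (-2.344, 0.3984)
(u₃, v₃) = (-2.344, 0.3984) − 0.04·(-13.6656, 1.64) = (-1.797376, 0.3328)

(-1.797376, 0.3328)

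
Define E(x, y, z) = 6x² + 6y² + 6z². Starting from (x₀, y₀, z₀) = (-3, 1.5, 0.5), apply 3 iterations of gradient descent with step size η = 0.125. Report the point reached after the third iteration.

∇E = (12x, 12y, 12z)
Step 1: at (-3, 1.5, 0.5), ∇E = (-36, 18, 6) → (-3, 1.5, 0.5) − 0.125·(-36, 18, 6) = (1.5, -0.75, -0.25)
Step 2: at (1.5, -0.75, -0.25), ∇E = (18, -9, -3) → (1.5, -0.75, -0.25) − 0.125·(18, -9, -3) = (-0.75, 0.375, 0.125)
Step 3: at (-0.75, 0.375, 0.125), ∇E = (-9, 4.5, 1.5) → (-0.75, 0.375, 0.125) − 0.125·(-9, 4.5, 1.5) = (0.375, -0.1875, -0.0625)

(0.375, -0.1875, -0.0625)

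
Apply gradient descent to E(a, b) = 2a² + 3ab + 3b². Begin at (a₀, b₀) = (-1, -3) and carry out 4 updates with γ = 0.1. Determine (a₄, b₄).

(0.3375, -0.2475)

∇E = (4a + 3b, 3a + 6b)
Step 1: at (-1, -3), ∇E = (-13, -21) → (-1, -3) − 0.1·(-13, -21) = (0.3, -0.9)
Step 2: at (0.3, -0.9), ∇E = (-1.5, -4.5) → (0.3, -0.9) − 0.1·(-1.5, -4.5) = (0.45, -0.45)
Step 3: at (0.45, -0.45), ∇E = (0.45, -1.35) → (0.45, -0.45) − 0.1·(0.45, -1.35) = (0.405, -0.315)
Step 4: at (0.405, -0.315), ∇E = (0.675, -0.675) → (0.405, -0.315) − 0.1·(0.675, -0.675) = (0.3375, -0.2475)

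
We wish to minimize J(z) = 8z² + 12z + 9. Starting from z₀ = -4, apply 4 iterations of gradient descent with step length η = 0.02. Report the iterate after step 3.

J′(z) = 16z + 12
z₁ = -4 − 0.02·(-52) = -2.96
z₂ = -2.96 − 0.02·(-35.36) = -2.2528
z₃ = -2.2528 − 0.02·(-24.0448) = -1.771904

-1.771904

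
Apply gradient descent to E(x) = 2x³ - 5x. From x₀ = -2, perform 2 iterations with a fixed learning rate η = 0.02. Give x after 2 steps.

E′(x) = 6x² - 5
x₁ = -2 − 0.02·19 = -2.38
x₂ = -2.38 − 0.02·28.9864 = -2.959728

-2.959728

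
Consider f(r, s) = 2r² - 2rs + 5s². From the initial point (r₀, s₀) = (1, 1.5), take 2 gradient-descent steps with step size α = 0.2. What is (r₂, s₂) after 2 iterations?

∇f = (4r - 2s, -2r + 10s)
(r₁, s₁) = (1, 1.5) − 0.2·(1, 13) = (0.8, -1.1)
(r₂, s₂) = (0.8, -1.1) − 0.2·(5.4, -12.6) = (-0.28, 1.42)

(-0.28, 1.42)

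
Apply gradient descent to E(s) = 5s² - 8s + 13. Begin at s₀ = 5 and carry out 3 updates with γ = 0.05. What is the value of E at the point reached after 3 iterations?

11.178125

E′(s) = 10s - 8
s₁ = 5 − 0.05·42 = 2.9
s₂ = 2.9 − 0.05·21 = 1.85
s₃ = 1.85 − 0.05·10.5 = 1.325
E(1.325) = 11.178125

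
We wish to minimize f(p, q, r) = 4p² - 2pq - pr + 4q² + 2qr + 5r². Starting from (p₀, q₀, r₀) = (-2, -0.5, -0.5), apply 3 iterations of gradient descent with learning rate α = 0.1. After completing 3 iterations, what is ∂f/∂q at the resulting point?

∇f = (8p - 2q - r, -2p + 8q + 2r, -p + 2q + 10r)
Step 1: at (-2, -0.5, -0.5), ∇f = (-14.5, -1, -4) → (-2, -0.5, -0.5) − 0.1·(-14.5, -1, -4) = (-0.55, -0.4, -0.1)
Step 2: at (-0.55, -0.4, -0.1), ∇f = (-3.5, -2.3, -1.25) → (-0.55, -0.4, -0.1) − 0.1·(-3.5, -2.3, -1.25) = (-0.2, -0.17, 0.025)
Step 3: at (-0.2, -0.17, 0.025), ∇f = (-1.285, -0.91, 0.11) → (-0.2, -0.17, 0.025) − 0.1·(-1.285, -0.91, 0.11) = (-0.0715, -0.079, 0.014)
∂f/∂q at (-0.0715, -0.079, 0.014) = -0.461

-0.461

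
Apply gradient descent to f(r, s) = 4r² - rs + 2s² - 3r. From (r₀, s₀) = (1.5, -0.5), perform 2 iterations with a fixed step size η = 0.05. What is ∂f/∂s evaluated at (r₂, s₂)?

-1.58375

∇f = (8r - s - 3, -r + 4s)
(r₁, s₁) = (1.5, -0.5) − 0.05·(9.5, -3.5) = (1.025, -0.325)
(r₂, s₂) = (1.025, -0.325) − 0.05·(5.525, -2.325) = (0.74875, -0.20875)
∂f/∂s at (0.74875, -0.20875) = -1.58375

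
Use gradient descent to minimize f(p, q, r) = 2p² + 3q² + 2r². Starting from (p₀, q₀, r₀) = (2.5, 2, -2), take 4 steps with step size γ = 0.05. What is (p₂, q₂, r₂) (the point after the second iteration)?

∇f = (4p, 6q, 4r)
Step 1: at (2.5, 2, -2), ∇f = (10, 12, -8) → (2.5, 2, -2) − 0.05·(10, 12, -8) = (2, 1.4, -1.6)
Step 2: at (2, 1.4, -1.6), ∇f = (8, 8.4, -6.4) → (2, 1.4, -1.6) − 0.05·(8, 8.4, -6.4) = (1.6, 0.98, -1.28)

(1.6, 0.98, -1.28)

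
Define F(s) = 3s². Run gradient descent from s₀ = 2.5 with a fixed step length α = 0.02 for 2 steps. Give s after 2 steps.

F′(s) = 6s
s₁ = 2.5 − 0.02·15 = 2.2
s₂ = 2.2 − 0.02·13.2 = 1.936

1.936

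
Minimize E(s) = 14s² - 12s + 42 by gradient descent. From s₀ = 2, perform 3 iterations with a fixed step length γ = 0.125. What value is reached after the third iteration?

-24.125

E′(s) = 28s - 12
Step 1: E′(2) = 44; s₁ = 2 − 0.125·44 = -3.5
Step 2: E′(-3.5) = -110; s₂ = -3.5 − 0.125·(-110) = 10.25
Step 3: E′(10.25) = 275; s₃ = 10.25 − 0.125·275 = -24.125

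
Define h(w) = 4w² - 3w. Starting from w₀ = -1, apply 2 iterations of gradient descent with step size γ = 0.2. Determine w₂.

h′(w) = 8w - 3
w₁ = -1 − 0.2·(-11) = 1.2
w₂ = 1.2 − 0.2·6.6 = -0.12

-0.12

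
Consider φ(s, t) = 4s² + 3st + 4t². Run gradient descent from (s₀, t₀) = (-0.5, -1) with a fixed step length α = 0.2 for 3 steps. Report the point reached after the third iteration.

∇φ = (8s + 3t, 3s + 8t)
(s₁, t₁) = (-0.5, -1) − 0.2·(-7, -9.5) = (0.9, 0.9)
(s₂, t₂) = (0.9, 0.9) − 0.2·(9.9, 9.9) = (-1.08, -1.08)
(s₃, t₃) = (-1.08, -1.08) − 0.2·(-11.88, -11.88) = (1.296, 1.296)

(1.296, 1.296)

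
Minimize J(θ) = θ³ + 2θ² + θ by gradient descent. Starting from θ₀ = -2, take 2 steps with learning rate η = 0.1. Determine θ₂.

J′(θ) = 3θ² + 4θ + 1
θ₁ = -2 − 0.1·5 = -2.5
θ₂ = -2.5 − 0.1·9.75 = -3.475

-3.475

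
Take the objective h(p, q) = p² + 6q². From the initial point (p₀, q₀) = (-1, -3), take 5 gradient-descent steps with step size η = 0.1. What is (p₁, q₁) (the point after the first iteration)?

∇h = (2p, 12q)
(p₁, q₁) = (-1, -3) − 0.1·(-2, -36) = (-0.8, 0.6)

(-0.8, 0.6)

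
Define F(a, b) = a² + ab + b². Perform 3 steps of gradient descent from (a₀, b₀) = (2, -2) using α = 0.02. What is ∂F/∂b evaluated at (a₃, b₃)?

∇F = (2a + b, a + 2b)
(a₁, b₁) = (2, -2) − 0.02·(2, -2) = (1.96, -1.96)
(a₂, b₂) = (1.96, -1.96) − 0.02·(1.96, -1.96) = (1.9208, -1.9208)
(a₃, b₃) = (1.9208, -1.9208) − 0.02·(1.9208, -1.9208) = (1.882384, -1.882384)
∂F/∂b at (1.882384, -1.882384) = -1.882384

-1.882384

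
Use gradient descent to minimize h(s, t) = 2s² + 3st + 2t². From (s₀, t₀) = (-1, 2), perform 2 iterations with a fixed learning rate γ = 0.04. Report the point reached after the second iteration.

(-1.1232, 1.6416)

∇h = (4s + 3t, 3s + 4t)
Step 1: at (-1, 2), ∇h = (2, 5) → (-1, 2) − 0.04·(2, 5) = (-1.08, 1.8)
Step 2: at (-1.08, 1.8), ∇h = (1.08, 3.96) → (-1.08, 1.8) − 0.04·(1.08, 3.96) = (-1.1232, 1.6416)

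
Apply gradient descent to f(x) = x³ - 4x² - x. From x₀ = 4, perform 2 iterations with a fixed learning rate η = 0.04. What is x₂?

3.1408

f′(x) = 3x² - 8x - 1
x₁ = 4 − 0.04·15 = 3.4
x₂ = 3.4 − 0.04·6.48 = 3.1408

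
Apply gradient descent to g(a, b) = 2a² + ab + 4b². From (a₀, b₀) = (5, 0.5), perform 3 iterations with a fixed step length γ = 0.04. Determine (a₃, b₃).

∇g = (4a + b, a + 8b)
Step 1: at (5, 0.5), ∇g = (20.5, 9) → (5, 0.5) − 0.04·(20.5, 9) = (4.18, 0.14)
Step 2: at (4.18, 0.14), ∇g = (16.86, 5.3) → (4.18, 0.14) − 0.04·(16.86, 5.3) = (3.5056, -0.072)
Step 3: at (3.5056, -0.072), ∇g = (13.9504, 2.9296) → (3.5056, -0.072) − 0.04·(13.9504, 2.9296) = (2.947584, -0.189184)

(2.947584, -0.189184)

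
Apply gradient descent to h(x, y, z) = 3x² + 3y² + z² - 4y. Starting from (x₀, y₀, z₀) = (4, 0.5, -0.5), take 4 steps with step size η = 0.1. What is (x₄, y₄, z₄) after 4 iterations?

(0.1024, 0.6624, -0.2048)

∇h = (6x, 6y - 4, 2z)
(x₁, y₁, z₁) = (4, 0.5, -0.5) − 0.1·(24, -1, -1) = (1.6, 0.6, -0.4)
(x₂, y₂, z₂) = (1.6, 0.6, -0.4) − 0.1·(9.6, -0.4, -0.8) = (0.64, 0.64, -0.32)
(x₃, y₃, z₃) = (0.64, 0.64, -0.32) − 0.1·(3.84, -0.16, -0.64) = (0.256, 0.656, -0.256)
(x₄, y₄, z₄) = (0.256, 0.656, -0.256) − 0.1·(1.536, -0.064, -0.512) = (0.1024, 0.6624, -0.2048)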